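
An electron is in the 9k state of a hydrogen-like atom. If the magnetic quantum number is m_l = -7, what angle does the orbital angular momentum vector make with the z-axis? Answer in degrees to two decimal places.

θ ≈ 159.30°

For 9k, l = 7.
|L| = ℏ√(l(l+1)) = 2√14 ℏ.
L_z = m_l ℏ = −7ℏ.
cos θ = L_z/|L| = -7/√56, so θ ≈ 159.30°.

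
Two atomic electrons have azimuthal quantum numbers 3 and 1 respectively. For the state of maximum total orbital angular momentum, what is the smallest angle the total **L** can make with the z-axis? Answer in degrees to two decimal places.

θ_min ≈ 26.57°

The total orbital quantum number L ranges from |l₁ − l₂| to l₁ + l₂ in integer steps.
L ∈ {2, 3, 4}.
The maximum is L = 4, with |L_tot| = ℏ√(4·5) = 2√5 ℏ.
The minimum angle with z is arccos(4/√20) ≈ 26.57°.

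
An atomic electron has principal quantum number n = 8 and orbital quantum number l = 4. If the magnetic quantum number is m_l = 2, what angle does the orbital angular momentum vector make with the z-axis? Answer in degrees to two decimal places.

|L| = √(l(l+1)) ℏ = 2√5 ℏ.
L_z = m_l ℏ = 2ℏ.
cos θ = L_z/|L| = 2/√20, so θ ≈ 63.43°.

θ ≈ 63.43°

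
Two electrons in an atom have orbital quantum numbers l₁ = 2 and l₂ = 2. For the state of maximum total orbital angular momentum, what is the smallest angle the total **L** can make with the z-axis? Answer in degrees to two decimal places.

The total orbital quantum number L ranges from |l₁ − l₂| to l₁ + l₂ in integer steps.
So L can be 0, 1, 2, 3, 4.
The maximum is L = 4, with |L_tot| = ℏ√(4·5) = 2√5 ℏ.
The minimum angle with z is arccos(4/√20) ≈ 26.57°.

θ_min ≈ 26.57°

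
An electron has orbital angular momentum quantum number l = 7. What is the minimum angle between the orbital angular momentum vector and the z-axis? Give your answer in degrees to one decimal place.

θ_min ≈ 20.7°

|L| = ℏ√(l(l+1)) = 2√14 ℏ.
The smallest angle corresponds to the largest L_z, i.e. m_l = l = 7, giving L_z = 7ℏ.
cos θ_min = 7/√56, so θ_min ≈ 20.7°.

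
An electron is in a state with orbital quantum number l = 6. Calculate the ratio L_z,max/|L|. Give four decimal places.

L_z,max/|L| = 0.9258

|L| = √42 ℏ ≈ 6.4807ℏ, while L_z,max = lℏ = 6ℏ.
L_z,max/|L| = 6/√42 = 0.9258.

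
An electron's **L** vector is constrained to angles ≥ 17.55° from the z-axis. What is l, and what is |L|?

l = 10, |L| = √110 ℏ ≈ 10.488ℏ

cos²θ_min = l/(l+1) = 0.9091.
Solving: l = 10.
Then |L| = ℏ√(10·11) = √110 ℏ.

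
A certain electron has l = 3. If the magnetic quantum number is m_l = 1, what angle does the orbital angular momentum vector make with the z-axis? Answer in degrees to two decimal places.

θ ≈ 73.22°

|L| = ℏ√(l(l+1)) = 2√3 ℏ.
L_z = m_l ℏ = 1ℏ.
cos θ = L_z/|L| = 1/√12, so θ ≈ 73.22°.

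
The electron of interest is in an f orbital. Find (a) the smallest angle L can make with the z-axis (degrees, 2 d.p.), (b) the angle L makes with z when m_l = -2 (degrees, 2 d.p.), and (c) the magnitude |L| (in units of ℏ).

For an f orbital, l = 3.
cos θ_min = 3/√12, so θ_min ≈ 30.00°.
For m_l = -2: cos θ = -2/√12, θ ≈ 125.26°.
|L| = ℏ√(3·4) = 2√3 ℏ ≈ 3.464ℏ.

θ_min ≈ 30.00°; θ(m_l=-2) ≈ 125.26°; |L| = 2√3 ℏ ≈ 3.464ℏ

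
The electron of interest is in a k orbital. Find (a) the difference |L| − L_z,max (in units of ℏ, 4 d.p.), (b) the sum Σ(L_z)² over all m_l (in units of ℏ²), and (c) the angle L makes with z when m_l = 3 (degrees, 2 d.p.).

|L|−L_z,max ≈ 0.4833ℏ; Σ(L_z)² = 280 ℏ²; θ(m_l=3) ≈ 66.37°

A k state has l = 7.
|L| − L_z,max = (2√14 − 7)ℏ ≈ 0.4833ℏ.
Σ m_l² = 280, so Σ(L_z)² = 280 ℏ².
For m_l = 3: cos θ = 3/√56, θ ≈ 66.37°.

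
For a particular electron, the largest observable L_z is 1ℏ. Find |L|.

The maximum L_z equals lℏ, giving l = 1.
|L| = ℏ√(l(l+1)) = √2 ℏ.

|L| = √2 ℏ ≈ 1.414ℏ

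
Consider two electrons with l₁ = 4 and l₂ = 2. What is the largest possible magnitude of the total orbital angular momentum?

Angular momentum addition gives L = |l₁ − l₂|, …, l₁ + l₂.
L ∈ {2, 3, 4, 5, 6}.
The largest magnitude corresponds to L = 6: |L_tot| = ℏ√(6·7) = √42 ℏ.

|L_tot|_max = √42 ℏ ≈ 6.481ℏ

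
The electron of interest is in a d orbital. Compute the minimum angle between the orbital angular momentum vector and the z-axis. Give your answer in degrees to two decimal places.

θ_min ≈ 35.26°

For a d orbital, l = 2.
|L|² = l(l+1)ℏ² = 6ℏ², so |L| = √6 ℏ.
The smallest angle corresponds to the largest L_z, i.e. m_l = l = 2, giving L_z = 2ℏ.
cos θ_min = 2/√6, so θ_min ≈ 35.26°.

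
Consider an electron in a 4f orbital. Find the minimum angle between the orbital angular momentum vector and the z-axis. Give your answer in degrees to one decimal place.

4f means n = 4, l = 3.
|L| = ℏ√(l(l+1)) = 2√3 ℏ.
The smallest angle corresponds to the largest L_z, i.e. m_l = l = 3, giving L_z = 3ℏ.
cos θ_min = 3/√12, so θ_min ≈ 30.0°.

θ_min ≈ 30.0°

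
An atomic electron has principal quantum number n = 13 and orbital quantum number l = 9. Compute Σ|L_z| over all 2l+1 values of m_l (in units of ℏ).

The allowed m_l values are -9, -8, -7, -6, -5, -4, -3, -2, -1, 0, 1, 2, 3, 4, 5, 6, 7, 8, 9.
Σ|m_l| = l(l+1) = 90.

Σ|L_z| = 90 ℏ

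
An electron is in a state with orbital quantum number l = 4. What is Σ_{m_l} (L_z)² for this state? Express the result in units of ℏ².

m_l ∈ {-4, -3, -2, -1, 0, 1, 2, 3, 4}.
Σ m_l² = 2·(1 + 4 + 9 + 16) = 60.

Σ(L_z)² = 60 ℏ²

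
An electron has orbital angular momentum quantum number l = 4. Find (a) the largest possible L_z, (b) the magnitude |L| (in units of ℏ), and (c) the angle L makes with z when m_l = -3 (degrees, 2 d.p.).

L_z,max = lℏ = 4ℏ.
|L| = ℏ√(4·5) = 2√5 ℏ ≈ 4.472ℏ.
For m_l = -3: cos θ = -3/√20, θ ≈ 132.13°.

L_z,max = 4ℏ; |L| = 2√5 ℏ ≈ 4.472ℏ; θ(m_l=-3) ≈ 132.13°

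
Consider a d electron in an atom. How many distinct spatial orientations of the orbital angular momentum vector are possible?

5

A d state has l = 2.
The number of m_l values is 2l + 1 = 2·2 + 1 = 5.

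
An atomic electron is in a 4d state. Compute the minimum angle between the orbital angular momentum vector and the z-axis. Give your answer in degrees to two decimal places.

θ_min ≈ 35.26°

The 4d subshell has l = 2.
|L| = ℏ√(l(l+1)) = √6 ℏ.
The smallest angle corresponds to the largest L_z, i.e. m_l = l = 2, giving L_z = 2ℏ.
cos θ_min = 2/√6, so θ_min ≈ 35.26°.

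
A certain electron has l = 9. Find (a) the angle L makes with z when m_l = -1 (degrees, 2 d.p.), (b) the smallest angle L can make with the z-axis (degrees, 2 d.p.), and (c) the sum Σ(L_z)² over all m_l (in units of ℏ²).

For m_l = -1: cos θ = -1/√90, θ ≈ 96.05°.
cos θ_min = 9/√90, so θ_min ≈ 18.43°.
Σ m_l² = 570, so Σ(L_z)² = 570 ℏ².

θ(m_l=-1) ≈ 96.05°; θ_min ≈ 18.43°; Σ(L_z)² = 570 ℏ²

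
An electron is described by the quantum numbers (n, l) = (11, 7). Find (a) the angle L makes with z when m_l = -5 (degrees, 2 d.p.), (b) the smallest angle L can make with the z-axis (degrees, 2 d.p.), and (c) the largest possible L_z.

For m_l = -5: cos θ = -5/√56, θ ≈ 131.92°.
cos θ_min = 7/√56, so θ_min ≈ 20.70°.
L_z,max = lℏ = 7ℏ.

θ(m_l=-5) ≈ 131.92°; θ_min ≈ 20.70°; L_z,max = 7ℏ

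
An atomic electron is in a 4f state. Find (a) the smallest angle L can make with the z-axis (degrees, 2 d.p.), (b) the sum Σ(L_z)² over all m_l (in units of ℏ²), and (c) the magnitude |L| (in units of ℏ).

4f means n = 4, l = 3.
cos θ_min = 3/√12, so θ_min ≈ 30.00°.
Σ m_l² = 28, so Σ(L_z)² = 28 ℏ².
|L| = ℏ√(3·4) = 2√3 ℏ ≈ 3.464ℏ.

θ_min ≈ 30.00°; Σ(L_z)² = 28 ℏ²; |L| = 2√3 ℏ ≈ 3.464ℏ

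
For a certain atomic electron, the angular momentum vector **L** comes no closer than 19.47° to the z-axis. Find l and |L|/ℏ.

l = 8, |L| = 6√2 ℏ ≈ 8.485ℏ

cos²θ_min = l/(l+1) = 0.8889.
Thus l = 0.8889/(1 − 0.8889) ≈ 8.
Then |L| = ℏ√(8·9) = 6√2 ℏ.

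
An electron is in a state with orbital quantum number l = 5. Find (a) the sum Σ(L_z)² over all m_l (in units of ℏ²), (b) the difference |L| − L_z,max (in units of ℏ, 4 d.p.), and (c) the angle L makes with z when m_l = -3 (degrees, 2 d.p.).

Σ(L_z)² = 110 ℏ²; |L|−L_z,max ≈ 0.4772ℏ; θ(m_l=-3) ≈ 123.21°

Σ m_l² = 110, so Σ(L_z)² = 110 ℏ².
|L| − L_z,max = (√30 − 5)ℏ ≈ 0.4772ℏ.
For m_l = -3: cos θ = -3/√30, θ ≈ 123.21°.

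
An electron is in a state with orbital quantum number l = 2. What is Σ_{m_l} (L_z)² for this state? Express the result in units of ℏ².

m_l runs from −2 to 2, i.e. {-2, -1, 0, 1, 2}.
Σ m_l² = 2·(1 + 4) = 10.

Σ(L_z)² = 10 ℏ²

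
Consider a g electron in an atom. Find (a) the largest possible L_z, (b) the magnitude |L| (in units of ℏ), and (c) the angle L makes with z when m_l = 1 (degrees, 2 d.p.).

L_z,max = 4ℏ; |L| = 2√5 ℏ ≈ 4.472ℏ; θ(m_l=1) ≈ 77.08°

A g state has l = 4.
L_z,max = lℏ = 4ℏ.
|L| = ℏ√(4·5) = 2√5 ℏ ≈ 4.472ℏ.
For m_l = 1: cos θ = 1/√20, θ ≈ 77.08°.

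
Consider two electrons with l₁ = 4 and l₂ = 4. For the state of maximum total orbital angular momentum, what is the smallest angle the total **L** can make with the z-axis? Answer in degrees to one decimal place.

The total orbital quantum number L ranges from |l₁ − l₂| to l₁ + l₂ in integer steps.
L ∈ {0, 1, 2, 3, 4, 5, 6, 7, 8}.
The maximum is L = 8, with |L_tot| = ℏ√(8·9) = 6√2 ℏ.
The minimum angle with z is arccos(8/√72) ≈ 19.5°.

θ_min ≈ 19.5°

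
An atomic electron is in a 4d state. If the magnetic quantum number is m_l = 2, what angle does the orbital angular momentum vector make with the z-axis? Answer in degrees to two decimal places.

θ ≈ 35.26°

4d means n = 4, l = 2.
|L| = ℏ√(l(l+1)) = √6 ℏ.
L_z = m_l ℏ = 2ℏ.
cos θ = L_z/|L| = 2/√6, so θ ≈ 35.26°.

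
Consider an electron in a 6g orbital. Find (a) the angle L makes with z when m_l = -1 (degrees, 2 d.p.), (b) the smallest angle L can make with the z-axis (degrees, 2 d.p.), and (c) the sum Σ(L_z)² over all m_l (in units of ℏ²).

θ(m_l=-1) ≈ 102.92°; θ_min ≈ 26.57°; Σ(L_z)² = 60 ℏ²

The 6g subshell has l = 4.
For m_l = -1: cos θ = -1/√20, θ ≈ 102.92°.
cos θ_min = 4/√20, so θ_min ≈ 26.57°.
Σ m_l² = 60, so Σ(L_z)² = 60 ℏ².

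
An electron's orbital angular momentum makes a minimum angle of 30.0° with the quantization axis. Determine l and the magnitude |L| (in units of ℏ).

cos θ_min = l/√(l(l+1)) = √(l/(l+1)), so l/(l+1) = cos²(30.0°) = 0.7500.
l = cos²θ/sin²θ ≈ 3.
Then |L| = ℏ√(3·4) = 2√3 ℏ.

l = 3, |L| = 2√3 ℏ ≈ 3.464ℏ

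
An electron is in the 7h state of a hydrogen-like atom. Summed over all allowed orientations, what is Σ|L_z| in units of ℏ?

For 7h, l = 5.
m_l runs from −5 to 5, i.e. {-5, -4, -3, -2, -1, 0, 1, 2, 3, 4, 5}.
Σ|m_l| = l(l+1) = 30.

Σ|L_z| = 30 ℏ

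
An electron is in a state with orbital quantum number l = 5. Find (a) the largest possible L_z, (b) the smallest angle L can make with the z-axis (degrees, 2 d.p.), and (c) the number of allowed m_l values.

L_z,max = lℏ = 5ℏ.
cos θ_min = 5/√30, so θ_min ≈ 24.09°.
There are 2l+1 = 11 values of m_l.

L_z,max = 5ℏ; θ_min ≈ 24.09°; 11 values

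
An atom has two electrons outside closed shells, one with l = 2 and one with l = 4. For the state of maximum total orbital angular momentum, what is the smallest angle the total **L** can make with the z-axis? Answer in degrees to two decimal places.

Angular momentum addition gives L = |l₁ − l₂|, …, l₁ + l₂.
So L can be 2, 3, 4, 5, 6.
The maximum is L = 6, with |L_tot| = ℏ√(6·7) = √42 ℏ.
The minimum angle with z is arccos(6/√42) ≈ 22.21°.

θ_min ≈ 22.21°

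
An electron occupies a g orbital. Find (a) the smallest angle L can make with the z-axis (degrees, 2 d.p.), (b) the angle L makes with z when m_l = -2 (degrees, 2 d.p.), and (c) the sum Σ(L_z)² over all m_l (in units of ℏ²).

G corresponds to l = 4.
cos θ_min = 4/√20, so θ_min ≈ 26.57°.
For m_l = -2: cos θ = -2/√20, θ ≈ 116.57°.
Σ m_l² = 60, so Σ(L_z)² = 60 ℏ².

θ_min ≈ 26.57°; θ(m_l=-2) ≈ 116.57°; Σ(L_z)² = 60 ℏ²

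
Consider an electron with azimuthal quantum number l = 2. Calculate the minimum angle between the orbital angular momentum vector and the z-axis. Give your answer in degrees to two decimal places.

θ_min ≈ 35.26°

|L| = ℏ√(l(l+1)) = √6 ℏ.
The smallest angle corresponds to the largest L_z, i.e. m_l = l = 2, giving L_z = 2ℏ.
cos θ_min = 2/√6, so θ_min ≈ 35.26°.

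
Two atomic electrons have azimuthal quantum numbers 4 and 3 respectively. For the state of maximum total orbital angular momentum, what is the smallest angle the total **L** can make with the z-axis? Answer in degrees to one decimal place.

θ_min ≈ 20.7°

Angular momentum addition gives L = |l₁ − l₂|, …, l₁ + l₂.
L ∈ {1, 2, 3, 4, 5, 6, 7}.
The maximum is L = 7, with |L_tot| = ℏ√(7·8) = 2√14 ℏ.
The minimum angle with z is arccos(7/√56) ≈ 20.7°.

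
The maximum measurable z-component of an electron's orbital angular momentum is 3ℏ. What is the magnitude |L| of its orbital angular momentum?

|L| = 2√3 ℏ ≈ 3.464ℏ

L_z,max = lℏ, so l = 3.
|L| = ℏ√(l(l+1)) = 2√3 ℏ.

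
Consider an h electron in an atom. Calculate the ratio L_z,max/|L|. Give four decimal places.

For an h orbital, l = 5.
|L| = √30 ℏ ≈ 5.4772ℏ, while L_z,max = lℏ = 5ℏ.
L_z,max/|L| = 5/√30 = 0.9129.

L_z,max/|L| = 0.9129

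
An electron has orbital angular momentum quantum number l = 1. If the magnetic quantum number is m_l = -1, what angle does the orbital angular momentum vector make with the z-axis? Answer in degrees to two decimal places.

|L| = ℏ√(l(l+1)) = √2 ℏ.
L_z = m_l ℏ = −1ℏ.
cos θ = L_z/|L| = -1/√2, so θ ≈ 135.00°.

θ ≈ 135.00°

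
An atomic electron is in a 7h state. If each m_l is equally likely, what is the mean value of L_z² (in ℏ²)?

⟨L_z²⟩ = 10 ℏ²

For 7h, l = 5.
m_l ∈ {-5, -4, -3, -2, -1, 0, 1, 2, 3, 4, 5}.
Average of L_z² over 11 states: 110/11 ℏ² = 10 ℏ².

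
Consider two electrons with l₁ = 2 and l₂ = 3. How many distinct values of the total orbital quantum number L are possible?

The total orbital quantum number L ranges from |l₁ − l₂| to l₁ + l₂ in integer steps.
L ∈ {1, 2, 3, 4, 5}.
That is 5 values.

5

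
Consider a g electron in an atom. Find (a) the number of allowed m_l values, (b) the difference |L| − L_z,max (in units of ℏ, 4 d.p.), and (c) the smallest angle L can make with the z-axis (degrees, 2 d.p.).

G corresponds to l = 4.
There are 2l+1 = 9 values of m_l.
|L| − L_z,max = (2√5 − 4)ℏ ≈ 0.4721ℏ.
cos θ_min = 4/√20, so θ_min ≈ 26.57°.

9 values; |L|−L_z,max ≈ 0.4721ℏ; θ_min ≈ 26.57°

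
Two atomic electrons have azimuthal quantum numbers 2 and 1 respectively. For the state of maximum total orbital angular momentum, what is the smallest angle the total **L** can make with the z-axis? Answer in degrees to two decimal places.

θ_min ≈ 30.00°

L runs from |2 − 1| = 1 to 2 + 1 = 3.
Allowed values: L = 1, 2, 3.
The maximum is L = 3, with |L_tot| = ℏ√(3·4) = 2√3 ℏ.
The minimum angle with z is arccos(3/√12) ≈ 30.00°.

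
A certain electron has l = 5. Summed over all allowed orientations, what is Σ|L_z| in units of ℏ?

Σ|L_z| = 30 ℏ

m_l runs from −5 to 5, i.e. {-5, -4, -3, -2, -1, 0, 1, 2, 3, 4, 5}.
Σ|m_l| = l(l+1) = 30.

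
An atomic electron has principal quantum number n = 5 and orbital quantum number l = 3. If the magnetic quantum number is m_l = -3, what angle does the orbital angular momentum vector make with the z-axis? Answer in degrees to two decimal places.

θ ≈ 150.00°

|L| = √(l(l+1)) ℏ = 2√3 ℏ.
L_z = m_l ℏ = −3ℏ.
cos θ = L_z/|L| = -3/√12, so θ ≈ 150.00°.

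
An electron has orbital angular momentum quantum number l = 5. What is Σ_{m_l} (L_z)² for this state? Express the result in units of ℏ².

Σ(L_z)² = 110 ℏ²

The allowed m_l values are -5, -4, -3, -2, -1, 0, 1, 2, 3, 4, 5.
Σ m_l² = l(l+1)(2l+1)/3 = 5·6·11/3 = 110.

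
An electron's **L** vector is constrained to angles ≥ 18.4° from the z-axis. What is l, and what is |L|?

cos θ_min = l/√(l(l+1)) = √(l/(l+1)), so l/(l+1) = cos²(18.4°) = 0.9004.
l = cos²θ/sin²θ ≈ 9.
Then |L| = ℏ√(9·10) = 3√10 ℏ.

l = 9, |L| = 3√10 ℏ ≈ 9.487ℏ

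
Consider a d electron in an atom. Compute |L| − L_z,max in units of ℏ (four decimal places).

The letter d corresponds to l = 2.
|L| = √6 ℏ ≈ 2.4495ℏ, while L_z,max = lℏ = 2ℏ.
The difference is (√6 − 2)ℏ ≈ 0.4495ℏ.

|L| − L_z,max ≈ 0.4495ℏ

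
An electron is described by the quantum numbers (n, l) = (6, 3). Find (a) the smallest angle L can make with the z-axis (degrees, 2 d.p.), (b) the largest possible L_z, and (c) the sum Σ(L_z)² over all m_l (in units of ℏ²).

θ_min ≈ 30.00°; L_z,max = 3ℏ; Σ(L_z)² = 28 ℏ²

cos θ_min = 3/√12, so θ_min ≈ 30.00°.
L_z,max = lℏ = 3ℏ.
Σ m_l² = 28, so Σ(L_z)² = 28 ℏ².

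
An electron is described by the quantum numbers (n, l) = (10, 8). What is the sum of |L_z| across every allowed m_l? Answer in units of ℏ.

m_l ∈ {-8, -7, -6, -5, -4, -3, -2, -1, 0, 1, 2, 3, 4, 5, 6, 7, 8}.
Σ|m_l| = 2(1+2+…+8) = 72.

Σ|L_z| = 72 ℏ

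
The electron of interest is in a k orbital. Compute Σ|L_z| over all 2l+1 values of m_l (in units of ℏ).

Σ|L_z| = 56 ℏ

A k state has l = 7.
The allowed m_l values are -7, -6, -5, -4, -3, -2, -1, 0, 1, 2, 3, 4, 5, 6, 7.
Σ|m_l| = l(l+1) = 56.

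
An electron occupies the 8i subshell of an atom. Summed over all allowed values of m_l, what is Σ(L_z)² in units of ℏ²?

Σ(L_z)² = 182 ℏ²

For 8i, l = 6.
The allowed m_l values are -6, -5, -4, -3, -2, -1, 0, 1, 2, 3, 4, 5, 6.
Σ m_l² = 2·(1 + 4 + 9 + 16 + 25 + 36) = 182.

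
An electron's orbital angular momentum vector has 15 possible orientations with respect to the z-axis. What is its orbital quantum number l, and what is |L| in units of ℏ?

15 = 2l + 1, so l = (15−1)/2 = 7.
Then |L| = √(l(l+1)) ℏ = 2√14 ℏ.

l = 7, |L| = 2√14 ℏ ≈ 7.483ℏ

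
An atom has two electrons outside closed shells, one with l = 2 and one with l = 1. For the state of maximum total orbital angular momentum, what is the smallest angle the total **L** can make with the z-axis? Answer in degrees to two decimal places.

The total orbital quantum number L ranges from |l₁ − l₂| to l₁ + l₂ in integer steps.
Allowed values: L = 1, 2, 3.
The maximum is L = 3, with |L_tot| = ℏ√(3·4) = 2√3 ℏ.
The minimum angle with z is arccos(3/√12) ≈ 30.00°.

θ_min ≈ 30.00°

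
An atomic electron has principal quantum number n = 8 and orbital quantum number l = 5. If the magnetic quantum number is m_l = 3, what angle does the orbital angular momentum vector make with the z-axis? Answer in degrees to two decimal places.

|L|² = l(l+1)ℏ² = 30ℏ², so |L| = √30 ℏ.
L_z = m_l ℏ = 3ℏ.
cos θ = L_z/|L| = 3/√30, so θ ≈ 56.79°.

θ ≈ 56.79°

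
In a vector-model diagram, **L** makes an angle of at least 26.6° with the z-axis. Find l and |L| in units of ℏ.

cos θ_min = l/√(l(l+1)) = √(l/(l+1)), so l/(l+1) = cos²(26.6°) = 0.7995.
Thus l = 0.7995/(1 − 0.7995) ≈ 4.
Then |L| = ℏ√(4·5) = 2√5 ℏ.

l = 4, |L| = 2√5 ℏ ≈ 4.472ℏ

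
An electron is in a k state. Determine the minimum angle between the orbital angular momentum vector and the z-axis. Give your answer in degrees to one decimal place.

θ_min ≈ 20.7°

The letter k corresponds to l = 7.
|L|² = l(l+1)ℏ² = 56ℏ², so |L| = 2√14 ℏ.
The smallest angle corresponds to the largest L_z, i.e. m_l = l = 7, giving L_z = 7ℏ.
cos θ_min = 7/√56, so θ_min ≈ 20.7°.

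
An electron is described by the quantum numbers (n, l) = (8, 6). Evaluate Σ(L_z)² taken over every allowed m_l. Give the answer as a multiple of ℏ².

Σ(L_z)² = 182 ℏ²

The allowed m_l values are -6, -5, -4, -3, -2, -1, 0, 1, 2, 3, 4, 5, 6.
Σ m_l² = 2·(1 + 4 + 9 + 16 + 25 + 36) = 182.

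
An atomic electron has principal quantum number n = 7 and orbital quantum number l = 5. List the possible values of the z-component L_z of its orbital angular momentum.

L_z = m_l ℏ with m_l ranging from −l to +l in integer steps.
For l = 5: m_l ∈ {-5, -4, -3, -2, -1, 0, 1, 2, 3, 4, 5}.

L_z ∈ {−5ℏ, −4ℏ, −3ℏ, −2ℏ, −ℏ, 0, ℏ, 2ℏ, 3ℏ, 4ℏ, 5ℏ}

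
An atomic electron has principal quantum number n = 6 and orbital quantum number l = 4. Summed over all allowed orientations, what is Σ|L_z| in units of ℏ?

m_l runs from −4 to 4, i.e. {-4, -3, -2, -1, 0, 1, 2, 3, 4}.
Σ|m_l| = l(l+1) = 20.

Σ|L_z| = 20 ℏ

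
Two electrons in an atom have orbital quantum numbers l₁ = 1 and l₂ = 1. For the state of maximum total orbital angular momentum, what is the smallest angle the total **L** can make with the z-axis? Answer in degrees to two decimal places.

Angular momentum addition gives L = |l₁ − l₂|, …, l₁ + l₂.
Allowed values: L = 0, 1, 2.
The maximum is L = 2, with |L_tot| = ℏ√(2·3) = √6 ℏ.
The minimum angle with z is arccos(2/√6) ≈ 35.26°.

θ_min ≈ 35.26°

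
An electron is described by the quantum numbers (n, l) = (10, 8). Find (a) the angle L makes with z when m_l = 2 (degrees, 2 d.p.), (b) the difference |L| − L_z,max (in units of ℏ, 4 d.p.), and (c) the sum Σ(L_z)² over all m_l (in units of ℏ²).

θ(m_l=2) ≈ 76.37°; |L|−L_z,max ≈ 0.4853ℏ; Σ(L_z)² = 408 ℏ²

For m_l = 2: cos θ = 2/√72, θ ≈ 76.37°.
|L| − L_z,max = (6√2 − 8)ℏ ≈ 0.4853ℏ.
Σ m_l² = 408, so Σ(L_z)² = 408 ℏ².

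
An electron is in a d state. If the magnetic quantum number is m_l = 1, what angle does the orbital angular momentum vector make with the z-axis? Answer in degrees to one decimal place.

D corresponds to l = 2.
|L|² = l(l+1)ℏ² = 6ℏ², so |L| = √6 ℏ.
L_z = m_l ℏ = 1ℏ.
cos θ = L_z/|L| = 1/√6, so θ ≈ 65.9°.

θ ≈ 65.9°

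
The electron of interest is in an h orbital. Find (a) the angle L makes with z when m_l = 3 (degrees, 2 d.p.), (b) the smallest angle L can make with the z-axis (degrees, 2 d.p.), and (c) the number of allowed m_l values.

An h state has l = 5.
For m_l = 3: cos θ = 3/√30, θ ≈ 56.79°.
cos θ_min = 5/√30, so θ_min ≈ 24.09°.
There are 2l+1 = 11 values of m_l.

θ(m_l=3) ≈ 56.79°; θ_min ≈ 24.09°; 11 values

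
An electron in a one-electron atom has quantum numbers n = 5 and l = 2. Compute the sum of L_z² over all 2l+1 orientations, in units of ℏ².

m_l ∈ {-2, -1, 0, 1, 2}.
Σ m_l² = l(l+1)(2l+1)/3 = 2·3·5/3 = 10.

Σ(L_z)² = 10 ℏ²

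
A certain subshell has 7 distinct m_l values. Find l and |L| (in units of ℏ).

7 = 2l + 1, so l = (7−1)/2 = 3.
Then |L| = √(l(l+1)) ℏ = 2√3 ℏ.

l = 3, |L| = 2√3 ℏ ≈ 3.464ℏ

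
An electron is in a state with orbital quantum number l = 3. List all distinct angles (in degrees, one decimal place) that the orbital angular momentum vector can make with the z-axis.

|L| = ℏ√(l(l+1)) = 2√3 ℏ.
cos θ = m_l/√12 for each m_l ∈ {-3, -2, -1, 0, 1, 2, 3}.

θ ∈ {30.0°, 54.7°, 73.2°, 90.0°, 106.8°, 125.3°, 150.0°}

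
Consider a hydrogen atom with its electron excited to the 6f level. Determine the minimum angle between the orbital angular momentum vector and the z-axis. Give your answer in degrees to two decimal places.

The 6f level has l = 3.
|L| = √(l(l+1)) ℏ = 2√3 ℏ.
The smallest angle corresponds to the largest L_z, i.e. m_l = l = 3, giving L_z = 3ℏ.
cos θ_min = 3/√12, so θ_min ≈ 30.00°.

θ_min ≈ 30.00°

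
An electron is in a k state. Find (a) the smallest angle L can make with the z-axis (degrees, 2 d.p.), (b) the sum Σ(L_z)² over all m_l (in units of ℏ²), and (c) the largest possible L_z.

For a k orbital, l = 7.
cos θ_min = 7/√56, so θ_min ≈ 20.70°.
Σ m_l² = 280, so Σ(L_z)² = 280 ℏ².
L_z,max = lℏ = 7ℏ.

θ_min ≈ 20.70°; Σ(L_z)² = 280 ℏ²; L_z,max = 7ℏ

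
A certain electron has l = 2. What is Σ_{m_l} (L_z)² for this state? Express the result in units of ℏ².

Σ(L_z)² = 10 ℏ²

The allowed m_l values are -2, -1, 0, 1, 2.
Σ m_l² = l(l+1)(2l+1)/3 = 2·3·5/3 = 10.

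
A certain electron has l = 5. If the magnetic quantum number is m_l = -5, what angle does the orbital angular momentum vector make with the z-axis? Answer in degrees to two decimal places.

θ ≈ 155.91°

|L| = ℏ√(l(l+1)) = √30 ℏ.
L_z = m_l ℏ = −5ℏ.
cos θ = L_z/|L| = -5/√30, so θ ≈ 155.91°.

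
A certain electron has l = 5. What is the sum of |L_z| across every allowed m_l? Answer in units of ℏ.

Σ|L_z| = 30 ℏ

The allowed m_l values are -5, -4, -3, -2, -1, 0, 1, 2, 3, 4, 5.
Σ|m_l| = 2(1+2+…+5) = 30.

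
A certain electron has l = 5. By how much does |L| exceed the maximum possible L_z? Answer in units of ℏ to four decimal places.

|L| − L_z,max ≈ 0.4772ℏ

|L| = √30 ℏ ≈ 5.4772ℏ, while L_z,max = lℏ = 5ℏ.
The difference is (√30 − 5)ℏ ≈ 0.4772ℏ.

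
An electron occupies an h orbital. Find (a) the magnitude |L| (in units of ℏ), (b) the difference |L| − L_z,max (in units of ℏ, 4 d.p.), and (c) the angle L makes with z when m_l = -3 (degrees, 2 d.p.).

|L| = √30 ℏ ≈ 5.477ℏ; |L|−L_z,max ≈ 0.4772ℏ; θ(m_l=-3) ≈ 123.21°

The letter h corresponds to l = 5.
|L| = ℏ√(5·6) = √30 ℏ ≈ 5.477ℏ.
|L| − L_z,max = (√30 − 5)ℏ ≈ 0.4772ℏ.
For m_l = -3: cos θ = -3/√30, θ ≈ 123.21°.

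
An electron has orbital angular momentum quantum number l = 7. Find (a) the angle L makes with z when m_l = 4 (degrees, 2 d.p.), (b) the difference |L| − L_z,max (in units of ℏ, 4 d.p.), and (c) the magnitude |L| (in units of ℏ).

θ(m_l=4) ≈ 57.69°; |L|−L_z,max ≈ 0.4833ℏ; |L| = 2√14 ℏ ≈ 7.483ℏ

For m_l = 4: cos θ = 4/√56, θ ≈ 57.69°.
|L| − L_z,max = (2√14 − 7)ℏ ≈ 0.4833ℏ.
|L| = ℏ√(7·8) = 2√14 ℏ ≈ 7.483ℏ.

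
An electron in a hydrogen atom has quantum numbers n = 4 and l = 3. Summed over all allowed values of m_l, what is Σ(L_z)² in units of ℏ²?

The allowed m_l values are -3, -2, -1, 0, 1, 2, 3.
Σ m_l² = l(l+1)(2l+1)/3 = 3·4·7/3 = 28.

Σ(L_z)² = 28 ℏ²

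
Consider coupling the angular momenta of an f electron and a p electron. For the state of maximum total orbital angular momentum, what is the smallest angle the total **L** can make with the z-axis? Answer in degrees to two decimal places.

Angular momentum addition gives L = |l₁ − l₂|, …, l₁ + l₂.
L ∈ {2, 3, 4}.
The maximum is L = 4, with |L_tot| = ℏ√(4·5) = 2√5 ℏ.
The minimum angle with z is arccos(4/√20) ≈ 26.57°.

θ_min ≈ 26.57°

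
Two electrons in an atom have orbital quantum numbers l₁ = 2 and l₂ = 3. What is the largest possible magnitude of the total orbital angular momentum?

The total orbital quantum number L ranges from |l₁ − l₂| to l₁ + l₂ in integer steps.
So L can be 1, 2, 3, 4, 5.
The largest magnitude corresponds to L = 5: |L_tot| = ℏ√(5·6) = √30 ℏ.

|L_tot|_max = √30 ℏ ≈ 5.477ℏ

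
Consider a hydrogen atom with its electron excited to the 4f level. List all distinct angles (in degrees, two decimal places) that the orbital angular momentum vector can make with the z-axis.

The 4f level has l = 3.
|L| = √(l(l+1)) ℏ = 2√3 ℏ.
cos θ = m_l/√12 for each m_l ∈ {-3, -2, -1, 0, 1, 2, 3}.

θ ∈ {30.00°, 54.74°, 73.22°, 90.00°, 106.78°, 125.26°, 150.00°}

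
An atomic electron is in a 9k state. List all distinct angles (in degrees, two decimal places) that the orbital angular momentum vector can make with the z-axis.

θ ∈ {20.70°, 36.70°, 48.08°, 57.69°, 66.37°, 74.50°, 82.32°, 90.00°, 97.68°, 105.50°, 113.63°, 122.31°, 131.92°, 143.30°, 159.30°}

9k means n = 9, l = 7.
|L| = √(l(l+1)) ℏ = 2√14 ℏ.
cos θ = m_l/√56 for each m_l ∈ {-7, -6, -5, -4, -3, -2, -1, 0, 1, 2, 3, 4, 5, 6, 7}.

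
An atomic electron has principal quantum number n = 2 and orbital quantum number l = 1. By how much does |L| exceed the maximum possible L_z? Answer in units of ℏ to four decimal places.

|L| = √2 ℏ ≈ 1.4142ℏ, while L_z,max = lℏ = 1ℏ.
The difference is (√2 − 1)ℏ ≈ 0.4142ℏ.

|L| − L_z,max ≈ 0.4142ℏ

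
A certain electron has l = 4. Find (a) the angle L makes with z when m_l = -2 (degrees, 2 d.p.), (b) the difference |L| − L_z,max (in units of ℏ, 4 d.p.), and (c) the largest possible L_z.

For m_l = -2: cos θ = -2/√20, θ ≈ 116.57°.
|L| − L_z,max = (2√5 − 4)ℏ ≈ 0.4721ℏ.
L_z,max = lℏ = 4ℏ.

θ(m_l=-2) ≈ 116.57°; |L|−L_z,max ≈ 0.4721ℏ; L_z,max = 4ℏ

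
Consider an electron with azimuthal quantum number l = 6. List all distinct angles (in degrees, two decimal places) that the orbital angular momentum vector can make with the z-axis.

|L|² = l(l+1)ℏ² = 42ℏ², so |L| = √42 ℏ.
cos θ = m_l/√42 for each m_l ∈ {-6, -5, -4, -3, -2, -1, 0, 1, 2, 3, 4, 5, 6}.

θ ∈ {22.21°, 39.51°, 51.89°, 62.42°, 72.02°, 81.12°, 90.00°, 98.88°, 107.98°, 117.58°, 128.11°, 140.49°, 157.79°}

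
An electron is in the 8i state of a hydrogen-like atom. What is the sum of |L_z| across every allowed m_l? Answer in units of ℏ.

The 8i subshell has l = 6.
The allowed m_l values are -6, -5, -4, -3, -2, -1, 0, 1, 2, 3, 4, 5, 6.
Σ|m_l| = 2·6(6+1)/2 = 42.

Σ|L_z| = 42 ℏ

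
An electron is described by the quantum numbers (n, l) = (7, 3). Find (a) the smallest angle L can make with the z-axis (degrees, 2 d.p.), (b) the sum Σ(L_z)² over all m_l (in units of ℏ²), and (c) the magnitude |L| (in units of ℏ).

θ_min ≈ 30.00°; Σ(L_z)² = 28 ℏ²; |L| = 2√3 ℏ ≈ 3.464ℏ

cos θ_min = 3/√12, so θ_min ≈ 30.00°.
Σ m_l² = 28, so Σ(L_z)² = 28 ℏ².
|L| = ℏ√(3·4) = 2√3 ℏ ≈ 3.464ℏ.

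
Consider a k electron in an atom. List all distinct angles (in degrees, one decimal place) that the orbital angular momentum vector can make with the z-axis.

θ ∈ {20.7°, 36.7°, 48.1°, 57.7°, 66.4°, 74.5°, 82.3°, 90.0°, 97.7°, 105.5°, 113.6°, 122.3°, 131.9°, 143.3°, 159.3°}

A k state has l = 7.
|L|² = l(l+1)ℏ² = 56ℏ², so |L| = 2√14 ℏ.
cos θ = m_l/√56 for each m_l ∈ {-7, -6, -5, -4, -3, -2, -1, 0, 1, 2, 3, 4, 5, 6, 7}.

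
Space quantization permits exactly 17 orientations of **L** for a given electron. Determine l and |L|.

17 = 2l + 1, so l = (17−1)/2 = 8.
Then |L| = √(l(l+1)) ℏ = 6√2 ℏ.

l = 8, |L| = 6√2 ℏ ≈ 8.485ℏ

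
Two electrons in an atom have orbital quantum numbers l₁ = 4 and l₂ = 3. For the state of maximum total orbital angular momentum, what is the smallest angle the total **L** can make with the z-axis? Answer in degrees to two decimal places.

θ_min ≈ 20.70°

By the triangle rule, |l₁ − l₂| ≤ L ≤ l₁ + l₂.
So L can be 1, 2, 3, 4, 5, 6, 7.
The maximum is L = 7, with |L_tot| = ℏ√(7·8) = 2√14 ℏ.
The minimum angle with z is arccos(7/√56) ≈ 20.70°.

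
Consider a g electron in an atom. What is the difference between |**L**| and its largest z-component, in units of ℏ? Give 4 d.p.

|L| − L_z,max ≈ 0.4721ℏ

A g state has l = 4.
|L| = 2√5 ℏ ≈ 4.4721ℏ, while L_z,max = lℏ = 4ℏ.
The difference is (2√5 − 4)ℏ ≈ 0.4721ℏ.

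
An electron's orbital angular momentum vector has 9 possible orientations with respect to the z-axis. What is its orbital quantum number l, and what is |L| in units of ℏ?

2l + 1 = 9 ⇒ l = 4.
Then |L| = √(l(l+1)) ℏ = 2√5 ℏ.

l = 4, |L| = 2√5 ℏ ≈ 4.472ℏ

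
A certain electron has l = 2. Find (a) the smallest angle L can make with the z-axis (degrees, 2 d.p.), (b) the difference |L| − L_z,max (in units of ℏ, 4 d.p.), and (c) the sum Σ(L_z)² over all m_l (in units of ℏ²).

cos θ_min = 2/√6, so θ_min ≈ 35.26°.
|L| − L_z,max = (√6 − 2)ℏ ≈ 0.4495ℏ.
Σ m_l² = 10, so Σ(L_z)² = 10 ℏ².

θ_min ≈ 35.26°; |L|−L_z,max ≈ 0.4495ℏ; Σ(L_z)² = 10 ℏ²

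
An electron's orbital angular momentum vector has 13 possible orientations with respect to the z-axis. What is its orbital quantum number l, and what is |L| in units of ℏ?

l = 6, |L| = √42 ℏ ≈ 6.481ℏ

13 = 2l + 1, so l = (13−1)/2 = 6.
|L| = ℏ√(l(l+1)) = ℏ√(6·7) = √42 ℏ.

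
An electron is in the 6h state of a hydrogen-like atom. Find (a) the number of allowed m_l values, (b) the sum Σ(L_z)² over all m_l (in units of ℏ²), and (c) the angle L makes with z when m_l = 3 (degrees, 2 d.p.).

11 values; Σ(L_z)² = 110 ℏ²; θ(m_l=3) ≈ 56.79°

For 6h, l = 5.
There are 2l+1 = 11 values of m_l.
Σ m_l² = 110, so Σ(L_z)² = 110 ℏ².
For m_l = 3: cos θ = 3/√30, θ ≈ 56.79°.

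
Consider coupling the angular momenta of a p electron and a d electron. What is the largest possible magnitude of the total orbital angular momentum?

The total orbital quantum number L ranges from |l₁ − l₂| to l₁ + l₂ in integer steps.
L ∈ {1, 2, 3}.
The largest magnitude corresponds to L = 3: |L_tot| = ℏ√(3·4) = 2√3 ℏ.

|L_tot|_max = 2√3 ℏ ≈ 3.464ℏ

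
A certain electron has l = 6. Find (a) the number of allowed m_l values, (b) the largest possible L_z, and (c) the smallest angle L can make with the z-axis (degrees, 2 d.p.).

There are 2l+1 = 13 values of m_l.
L_z,max = lℏ = 6ℏ.
cos θ_min = 6/√42, so θ_min ≈ 22.21°.

13 values; L_z,max = 6ℏ; θ_min ≈ 22.21°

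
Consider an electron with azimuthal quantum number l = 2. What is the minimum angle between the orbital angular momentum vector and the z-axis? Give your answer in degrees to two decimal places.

|L| = ℏ√(l(l+1)) = √6 ℏ.
The smallest angle corresponds to the largest L_z, i.e. m_l = l = 2, giving L_z = 2ℏ.
cos θ_min = 2/√6, so θ_min ≈ 35.26°.

θ_min ≈ 35.26°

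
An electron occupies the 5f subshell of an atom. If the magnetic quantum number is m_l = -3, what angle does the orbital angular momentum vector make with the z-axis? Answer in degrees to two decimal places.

5f means n = 5, l = 3.
|L| = ℏ√(l(l+1)) = 2√3 ℏ.
L_z = m_l ℏ = −3ℏ.
cos θ = L_z/|L| = -3/√12, so θ ≈ 150.00°.

θ ≈ 150.00°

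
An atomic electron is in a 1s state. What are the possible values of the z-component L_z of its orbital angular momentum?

For 1s, l = 0.
L_z = m_l ℏ with m_l ranging from −l to +l in integer steps.
For l = 0: m_l ∈ {0}.

L_z ∈ {0}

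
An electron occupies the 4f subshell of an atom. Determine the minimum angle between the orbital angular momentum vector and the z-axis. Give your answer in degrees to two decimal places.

For 4f, l = 3.
|L| = √(l(l+1)) ℏ = 2√3 ℏ.
The smallest angle corresponds to the largest L_z, i.e. m_l = l = 3, giving L_z = 3ℏ.
cos θ_min = 3/√12, so θ_min ≈ 30.00°.

θ_min ≈ 30.00°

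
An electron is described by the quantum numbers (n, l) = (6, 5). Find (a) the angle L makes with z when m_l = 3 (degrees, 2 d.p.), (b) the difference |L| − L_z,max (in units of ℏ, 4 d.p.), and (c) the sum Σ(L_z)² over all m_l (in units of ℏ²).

For m_l = 3: cos θ = 3/√30, θ ≈ 56.79°.
|L| − L_z,max = (√30 − 5)ℏ ≈ 0.4772ℏ.
Σ m_l² = 110, so Σ(L_z)² = 110 ℏ².

θ(m_l=3) ≈ 56.79°; |L|−L_z,max ≈ 0.4772ℏ; Σ(L_z)² = 110 ℏ²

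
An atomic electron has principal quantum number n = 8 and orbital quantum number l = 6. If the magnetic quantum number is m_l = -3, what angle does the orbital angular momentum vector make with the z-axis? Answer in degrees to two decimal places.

|L| = ℏ√(l(l+1)) = √42 ℏ.
L_z = m_l ℏ = −3ℏ.
cos θ = L_z/|L| = -3/√42, so θ ≈ 117.58°.

θ ≈ 117.58°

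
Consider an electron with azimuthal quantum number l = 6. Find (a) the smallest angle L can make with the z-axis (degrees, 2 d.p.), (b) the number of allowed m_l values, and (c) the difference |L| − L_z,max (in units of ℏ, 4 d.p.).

cos θ_min = 6/√42, so θ_min ≈ 22.21°.
There are 2l+1 = 13 values of m_l.
|L| − L_z,max = (√42 − 6)ℏ ≈ 0.4807ℏ.

θ_min ≈ 22.21°; 13 values; |L|−L_z,max ≈ 0.4807ℏ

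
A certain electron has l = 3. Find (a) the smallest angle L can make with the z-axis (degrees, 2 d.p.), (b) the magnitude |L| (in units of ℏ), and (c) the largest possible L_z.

cos θ_min = 3/√12, so θ_min ≈ 30.00°.
|L| = ℏ√(3·4) = 2√3 ℏ ≈ 3.464ℏ.
L_z,max = lℏ = 3ℏ.

θ_min ≈ 30.00°; |L| = 2√3 ℏ ≈ 3.464ℏ; L_z,max = 3ℏ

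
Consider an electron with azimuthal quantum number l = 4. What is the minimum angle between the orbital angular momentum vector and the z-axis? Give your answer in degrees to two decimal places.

θ_min ≈ 26.57°

|L|² = l(l+1)ℏ² = 20ℏ², so |L| = 2√5 ℏ.
The smallest angle corresponds to the largest L_z, i.e. m_l = l = 4, giving L_z = 4ℏ.
cos θ_min = 4/√20, so θ_min ≈ 26.57°.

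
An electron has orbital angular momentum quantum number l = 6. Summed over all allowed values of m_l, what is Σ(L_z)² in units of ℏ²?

m_l ∈ {-6, -5, -4, -3, -2, -1, 0, 1, 2, 3, 4, 5, 6}.
Summing m² from −6 to 6: Σ m_l² = 182.

Σ(L_z)² = 182 ℏ²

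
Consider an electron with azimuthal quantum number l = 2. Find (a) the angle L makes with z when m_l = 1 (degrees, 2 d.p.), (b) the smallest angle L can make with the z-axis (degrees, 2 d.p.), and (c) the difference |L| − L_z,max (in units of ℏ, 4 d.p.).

θ(m_l=1) ≈ 65.91°; θ_min ≈ 35.26°; |L|−L_z,max ≈ 0.4495ℏ

For m_l = 1: cos θ = 1/√6, θ ≈ 65.91°.
cos θ_min = 2/√6, so θ_min ≈ 35.26°.
|L| − L_z,max = (√6 − 2)ℏ ≈ 0.4495ℏ.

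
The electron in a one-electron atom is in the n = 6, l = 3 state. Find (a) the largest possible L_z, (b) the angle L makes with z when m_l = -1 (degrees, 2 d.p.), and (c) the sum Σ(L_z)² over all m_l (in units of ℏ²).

L_z,max = 3ℏ; θ(m_l=-1) ≈ 106.78°; Σ(L_z)² = 28 ℏ²

L_z,max = lℏ = 3ℏ.
For m_l = -1: cos θ = -1/√12, θ ≈ 106.78°.
Σ m_l² = 28, so Σ(L_z)² = 28 ℏ².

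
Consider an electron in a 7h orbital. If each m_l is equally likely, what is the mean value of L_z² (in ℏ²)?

For 7h, l = 5.
m_l ∈ {-5, -4, -3, -2, -1, 0, 1, 2, 3, 4, 5}.
⟨L_z²⟩ = ℏ²·(Σ m_l²)/(2l+1) = ℏ²·110/11 = 10ℏ².

⟨L_z²⟩ = 10 ℏ²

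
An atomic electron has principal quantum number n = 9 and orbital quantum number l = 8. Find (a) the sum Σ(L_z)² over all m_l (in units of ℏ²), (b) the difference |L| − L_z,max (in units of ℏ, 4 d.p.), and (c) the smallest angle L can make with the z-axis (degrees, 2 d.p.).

Σ m_l² = 408, so Σ(L_z)² = 408 ℏ².
|L| − L_z,max = (6√2 − 8)ℏ ≈ 0.4853ℏ.
cos θ_min = 8/√72, so θ_min ≈ 19.47°.

Σ(L_z)² = 408 ℏ²; |L|−L_z,max ≈ 0.4853ℏ; θ_min ≈ 19.47°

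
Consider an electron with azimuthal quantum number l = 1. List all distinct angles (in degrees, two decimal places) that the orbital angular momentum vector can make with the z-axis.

θ ∈ {45.00°, 90.00°, 135.00°}

|L| = ℏ√(l(l+1)) = √2 ℏ.
cos θ = m_l/√2 for each m_l ∈ {-1, 0, 1}.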